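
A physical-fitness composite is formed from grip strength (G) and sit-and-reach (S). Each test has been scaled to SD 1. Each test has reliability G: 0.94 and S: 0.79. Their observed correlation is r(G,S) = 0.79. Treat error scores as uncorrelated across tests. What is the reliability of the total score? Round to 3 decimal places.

Var(G+S) = 2 + 2·[0.79] = 2 + 1.58 = 3.58.
Under uncorrelated errors the observed covariances equal the true-score covariances, so only the own-variance terms attenuate.
True-score variance = [0.94 + 0.79] + 1.58 = 1.73 + 1.58 = 3.31.
Reliability = 3.31 / 3.58 = 0.925.

0.925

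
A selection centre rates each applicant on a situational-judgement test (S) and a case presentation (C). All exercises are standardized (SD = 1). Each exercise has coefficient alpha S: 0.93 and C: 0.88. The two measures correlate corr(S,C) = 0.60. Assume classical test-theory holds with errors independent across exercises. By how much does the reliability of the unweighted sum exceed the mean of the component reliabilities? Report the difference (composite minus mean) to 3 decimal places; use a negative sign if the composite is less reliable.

Var(sum) = 2 + 1.2 = 3.2; true-score variance = 1.81 + 1.2 = 3.01; composite reliability = 0.9406.
Mean component reliability = 0.9050.
Difference = 0.9406 − 0.9050 = 0.036.

0.036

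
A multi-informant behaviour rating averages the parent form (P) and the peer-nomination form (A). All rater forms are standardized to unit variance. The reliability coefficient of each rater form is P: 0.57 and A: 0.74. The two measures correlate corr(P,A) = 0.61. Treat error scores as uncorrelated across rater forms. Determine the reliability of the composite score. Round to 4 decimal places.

Var(P+A) = 2 + 2·[0.61] = 2 + 1.22 = 3.22.
Under uncorrelated errors the observed covariances equal the true-score covariances, so only the own-variance terms attenuate.
True-score variance = [0.57 + 0.74] + 1.22 = 1.31 + 1.22 = 2.53.
Reliability = 2.53 / 3.22 = 0.7857.

0.7857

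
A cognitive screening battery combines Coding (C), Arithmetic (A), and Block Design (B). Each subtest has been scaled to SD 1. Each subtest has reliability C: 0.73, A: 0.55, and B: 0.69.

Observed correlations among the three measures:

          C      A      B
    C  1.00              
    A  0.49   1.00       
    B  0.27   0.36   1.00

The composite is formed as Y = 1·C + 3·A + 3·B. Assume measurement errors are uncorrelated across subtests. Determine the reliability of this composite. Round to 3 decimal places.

0.763

Var(Y) = 1 + 3² + 3² + 2·[3·0.49 + 3·0.27 + 9·0.36] = 19 + 11.04 = 30.04.
With uncorrelated errors the cross-covariances are all true-score covariance, so they carry over unchanged; only the diagonal terms shrink to ρᵢσᵢ².
True-score variance = [0.73 + 3²·0.55 + 3²·0.69] + 11.04 = 11.89 + 11.04 = 22.93.
Reliability = 22.93 / 30.04 = 0.763.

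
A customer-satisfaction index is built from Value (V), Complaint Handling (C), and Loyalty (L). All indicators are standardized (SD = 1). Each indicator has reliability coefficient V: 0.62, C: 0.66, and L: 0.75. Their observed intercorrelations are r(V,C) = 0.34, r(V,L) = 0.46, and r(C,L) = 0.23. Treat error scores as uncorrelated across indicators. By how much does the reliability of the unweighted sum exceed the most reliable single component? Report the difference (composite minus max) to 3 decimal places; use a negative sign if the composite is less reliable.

Var(sum) = 3 + 2.06 = 5.06; true-score variance = 2.03 + 2.06 = 4.09; composite reliability = 0.8083.
Max component reliability = 0.7500.
Difference = 0.8083 − 0.7500 = 0.058.

0.058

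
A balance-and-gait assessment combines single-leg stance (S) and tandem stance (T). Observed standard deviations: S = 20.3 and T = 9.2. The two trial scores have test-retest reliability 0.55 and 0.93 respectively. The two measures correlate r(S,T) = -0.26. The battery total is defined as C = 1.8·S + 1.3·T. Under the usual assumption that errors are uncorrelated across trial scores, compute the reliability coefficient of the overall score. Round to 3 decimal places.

Var(C) = 1.8²·20.3² + 1.3²·9.2² + 2·[2.34·20.3·9.2·(-0.26)] = 1478.21 − 227.25 = 1250.96.
With uncorrelated errors the cross-covariances are all true-score covariance, so they carry over unchanged; only the diagonal terms shrink to ρᵢσᵢ².
True-score variance = [1.8²·20.3²·0.55 + 1.3²·9.2²·0.93] − 227.25 = 867.373 − 227.25 = 640.124.
Reliability = 640.124 / 1250.96 = 0.512.

0.512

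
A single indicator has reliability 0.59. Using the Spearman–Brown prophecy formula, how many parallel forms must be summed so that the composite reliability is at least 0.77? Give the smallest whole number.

3

k ≥ ρ*(1−ρ₁)/(ρ₁(1−ρ*)) = 0.77·0.41 / (0.59·0.23) = 2.326.
Smallest integer k = 3.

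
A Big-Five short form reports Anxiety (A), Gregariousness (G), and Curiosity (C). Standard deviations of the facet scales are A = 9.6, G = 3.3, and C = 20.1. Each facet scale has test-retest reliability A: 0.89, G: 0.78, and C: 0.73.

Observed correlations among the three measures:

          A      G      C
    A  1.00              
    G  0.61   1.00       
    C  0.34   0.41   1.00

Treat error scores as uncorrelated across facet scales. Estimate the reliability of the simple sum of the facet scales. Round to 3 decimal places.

Var(A+G+C) = 9.6² + 3.3² + 20.1² + 2·[9.6·3.3·0.61 + 9.6·20.1·0.34 + 3.3·20.1·0.41] = 507.06 + 224.253 = 731.313.
Under uncorrelated errors the observed covariances equal the true-score covariances, so only the own-variance terms attenuate.
True-score variance = [9.6²·0.89 + 3.3²·0.78 + 20.1²·0.73] + 224.253 = 385.444 + 224.253 = 609.697.
Reliability = 609.697 / 731.313 = 0.834.

0.834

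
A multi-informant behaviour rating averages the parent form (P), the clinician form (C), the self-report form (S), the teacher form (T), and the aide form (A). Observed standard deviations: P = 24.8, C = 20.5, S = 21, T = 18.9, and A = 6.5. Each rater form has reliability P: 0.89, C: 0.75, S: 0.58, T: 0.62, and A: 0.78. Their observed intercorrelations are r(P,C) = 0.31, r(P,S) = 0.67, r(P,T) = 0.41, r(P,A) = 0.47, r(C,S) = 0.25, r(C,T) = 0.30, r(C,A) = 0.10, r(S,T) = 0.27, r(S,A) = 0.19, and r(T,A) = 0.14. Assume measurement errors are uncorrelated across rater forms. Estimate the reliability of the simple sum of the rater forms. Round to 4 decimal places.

Var(P+C+S+T+A) = 24.8² + 20.5² + 21² + 18.9² + 6.5² + 2·[24.8·20.5·0.31 + 24.8·21·0.67 + 24.8·18.9·0.41 + 24.8·6.5·0.47 + 20.5·21·0.25 + 20.5·18.9·0.30 + 20.5·6.5·0.10 + 21·18.9·0.27 + 21·6.5·0.19 + 18.9·6.5·0.14] = 1875.75 + 2323.92 = 4199.67.
Under uncorrelated errors the observed covariances equal the true-score covariances, so only the own-variance terms attenuate.
True-score variance = [24.8²·0.89 + 20.5²·0.75 + 21²·0.58 + 18.9²·0.62 + 6.5²·0.78] + 2323.92 = 1372.78 + 2323.92 = 3696.7.
Reliability = 3696.7 / 4199.67 = 0.8802.

0.8802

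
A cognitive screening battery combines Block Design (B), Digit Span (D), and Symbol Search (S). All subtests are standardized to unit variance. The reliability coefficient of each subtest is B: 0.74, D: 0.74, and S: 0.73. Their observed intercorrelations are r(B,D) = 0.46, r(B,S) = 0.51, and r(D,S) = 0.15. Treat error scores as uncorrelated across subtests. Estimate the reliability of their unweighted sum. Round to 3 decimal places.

Var(B+D+S) = 3 + 2·[0.46 + 0.51 + 0.15] = 3 + 2.24 = 5.24.
Under uncorrelated errors the observed covariances equal the true-score covariances, so only the own-variance terms attenuate.
True-score variance = [0.74 + 0.74 + 0.73] + 2.24 = 2.21 + 2.24 = 4.45.
Reliability = 4.45 / 5.24 = 0.849.

0.849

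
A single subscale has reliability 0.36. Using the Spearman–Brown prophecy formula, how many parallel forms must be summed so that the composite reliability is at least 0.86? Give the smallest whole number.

k ≥ ρ*(1−ρ₁)/(ρ₁(1−ρ*)) = 0.86·0.64 / (0.36·0.14) = 10.921.
Smallest integer k = 11.

11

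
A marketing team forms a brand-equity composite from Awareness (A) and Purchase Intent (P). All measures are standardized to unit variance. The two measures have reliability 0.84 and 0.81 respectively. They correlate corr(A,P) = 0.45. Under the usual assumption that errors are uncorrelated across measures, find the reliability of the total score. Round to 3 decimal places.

Var(A+P) = 2 + 2·[0.45] = 2 + 0.9 = 2.9.
Under uncorrelated errors the observed covariances equal the true-score covariances, so only the own-variance terms attenuate.
True-score variance = [0.84 + 0.81] + 0.9 = 1.65 + 0.9 = 2.55.
Reliability = 2.55 / 2.9 = 0.879.

0.879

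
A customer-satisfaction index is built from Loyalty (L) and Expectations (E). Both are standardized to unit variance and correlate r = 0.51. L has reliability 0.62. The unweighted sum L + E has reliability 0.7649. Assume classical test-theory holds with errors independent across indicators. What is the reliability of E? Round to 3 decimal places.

0.670

Var(L+E) = 2 + 2·0.51 = 3.020.
True-score variance = ρ_L + ρ_E + 2·0.51, so 0.7649 = (0.62 + ρ_E + 1.02) / 3.020.
ρ_E = 0.7649·3.020 − 0.62 − 1.02 = 0.670.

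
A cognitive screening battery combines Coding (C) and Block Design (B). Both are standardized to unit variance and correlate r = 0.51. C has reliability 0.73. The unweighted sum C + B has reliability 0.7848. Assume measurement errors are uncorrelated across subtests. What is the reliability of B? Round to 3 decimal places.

0.620

Var(C+B) = 2 + 2·0.51 = 3.020.
True-score variance = ρ_C + ρ_B + 2·0.51, so 0.7848 = (0.73 + ρ_B + 1.02) / 3.020.
ρ_B = 0.7848·3.020 − 0.73 − 1.02 = 0.620.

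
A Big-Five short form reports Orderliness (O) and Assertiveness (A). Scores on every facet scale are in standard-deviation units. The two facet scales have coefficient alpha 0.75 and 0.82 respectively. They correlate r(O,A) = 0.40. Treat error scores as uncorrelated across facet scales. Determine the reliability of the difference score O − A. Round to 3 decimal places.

Var(O−A) = 1 + 1 − 2·0.40 = 2 − 0.8 = 1.2.
Because errors are independent across components, Cov(Tᵢ,Tⱼ) = Cov(Xᵢ,Xⱼ); the off-diagonal part of the true-score variance is the same as above.
True-score variance = [0.75 + 0.82] − 0.8 = 1.57 − 0.8 = 0.77.
Reliability = 0.77 / 1.2 = 0.642.

0.642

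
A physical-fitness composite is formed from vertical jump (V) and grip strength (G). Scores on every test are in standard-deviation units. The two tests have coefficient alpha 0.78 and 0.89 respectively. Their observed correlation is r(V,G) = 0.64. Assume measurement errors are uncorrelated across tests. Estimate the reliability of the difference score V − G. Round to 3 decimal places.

Var(V−G) = 1 + 1 − 2·0.64 = 2 − 1.28 = 0.72.
Under uncorrelated errors the observed covariances equal the true-score covariances, so only the own-variance terms attenuate.
True-score variance = [0.78 + 0.89] − 1.28 = 1.67 − 1.28 = 0.39.
Reliability = 0.39 / 0.72 = 0.542.

0.542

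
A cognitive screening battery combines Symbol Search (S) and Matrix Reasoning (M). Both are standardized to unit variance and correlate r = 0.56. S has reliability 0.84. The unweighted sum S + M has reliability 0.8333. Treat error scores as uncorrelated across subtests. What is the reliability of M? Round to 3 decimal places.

Var(S+M) = 2 + 2·0.56 = 3.120.
True-score variance = ρ_S + ρ_M + 2·0.56, so 0.8333 = (0.84 + ρ_M + 1.12) / 3.120.
ρ_M = 0.8333·3.120 − 0.84 − 1.12 = 0.640.

0.640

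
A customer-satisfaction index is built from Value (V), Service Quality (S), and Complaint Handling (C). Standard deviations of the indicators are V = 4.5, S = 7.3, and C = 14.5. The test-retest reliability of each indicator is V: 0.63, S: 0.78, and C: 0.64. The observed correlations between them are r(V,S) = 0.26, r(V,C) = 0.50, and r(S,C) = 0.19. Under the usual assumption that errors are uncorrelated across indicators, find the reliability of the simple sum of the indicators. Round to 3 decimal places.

0.766

Var(V+S+C) = 4.5² + 7.3² + 14.5² + 2·[4.5·7.3·0.26 + 4.5·14.5·0.50 + 7.3·14.5·0.19] = 283.79 + 122.555 = 406.345.
Because errors are independent across components, Cov(Tᵢ,Tⱼ) = Cov(Xᵢ,Xⱼ); the off-diagonal part of the true-score variance is the same as above.
True-score variance = [4.5²·0.63 + 7.3²·0.78 + 14.5²·0.64] + 122.555 = 188.884 + 122.555 = 311.439.
Reliability = 311.439 / 406.345 = 0.766.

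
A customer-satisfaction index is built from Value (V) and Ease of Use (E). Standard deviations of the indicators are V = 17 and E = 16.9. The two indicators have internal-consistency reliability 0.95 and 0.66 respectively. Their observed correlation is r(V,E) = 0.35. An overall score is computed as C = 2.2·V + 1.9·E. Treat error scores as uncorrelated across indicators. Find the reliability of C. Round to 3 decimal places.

0.871

Var(C) = 2.2²·17² + 1.9²·16.9² + 2·[4.18·17·16.9·0.35] = 2429.81 + 840.64 = 3270.45.
Because errors are independent across components, Cov(Tᵢ,Tⱼ) = Cov(Xᵢ,Xⱼ); the off-diagonal part of the true-score variance is the same as above.
True-score variance = [2.2²·17²·0.95 + 1.9²·16.9²·0.66] + 840.64 = 2009.32 + 840.64 = 2849.96.
Reliability = 2849.96 / 3270.45 = 0.871.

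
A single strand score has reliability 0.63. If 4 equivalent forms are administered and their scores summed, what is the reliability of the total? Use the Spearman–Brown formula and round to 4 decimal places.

0.8720

ρ_k = kρ / (1 + (k−1)ρ) = 4·0.63 / (1 + 3·0.63) = 2.520 / 2.890 = 0.8720.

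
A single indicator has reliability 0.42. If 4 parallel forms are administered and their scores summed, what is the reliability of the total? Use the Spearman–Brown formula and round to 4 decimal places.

ρ_k = kρ / (1 + (k−1)ρ) = 4·0.42 / (1 + 3·0.42) = 1.680 / 2.260 = 0.7434.

0.7434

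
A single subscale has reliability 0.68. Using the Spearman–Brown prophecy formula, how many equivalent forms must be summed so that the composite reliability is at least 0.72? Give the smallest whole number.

2

k ≥ ρ*(1−ρ₁)/(ρ₁(1−ρ*)) = 0.72·0.32 / (0.68·0.28) = 1.210.
Smallest integer k = 2.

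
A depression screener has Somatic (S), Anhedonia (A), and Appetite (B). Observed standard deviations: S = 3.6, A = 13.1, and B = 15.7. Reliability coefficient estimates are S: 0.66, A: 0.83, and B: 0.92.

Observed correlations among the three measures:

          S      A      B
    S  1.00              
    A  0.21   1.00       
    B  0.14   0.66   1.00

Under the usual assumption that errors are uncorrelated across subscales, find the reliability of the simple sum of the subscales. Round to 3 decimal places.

Var(S+A+B) = 3.6² + 13.1² + 15.7² + 2·[3.6·13.1·0.21 + 3.6·15.7·0.14 + 13.1·15.7·0.66] = 431.06 + 307.117 = 738.177.
Under uncorrelated errors the observed covariances equal the true-score covariances, so only the own-variance terms attenuate.
True-score variance = [3.6²·0.66 + 13.1²·0.83 + 15.7²·0.92] + 307.117 = 377.761 + 307.117 = 684.878.
Reliability = 684.878 / 738.177 = 0.928.

0.928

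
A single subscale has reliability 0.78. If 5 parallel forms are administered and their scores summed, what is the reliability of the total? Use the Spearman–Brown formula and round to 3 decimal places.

0.947

ρ_k = kρ / (1 + (k−1)ρ) = 5·0.78 / (1 + 4·0.78) = 3.900 / 4.120 = 0.947.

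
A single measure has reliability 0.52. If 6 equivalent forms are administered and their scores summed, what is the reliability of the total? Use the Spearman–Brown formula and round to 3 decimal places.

0.867

ρ_k = kρ / (1 + (k−1)ρ) = 6·0.52 / (1 + 5·0.52) = 3.120 / 3.600 = 0.867.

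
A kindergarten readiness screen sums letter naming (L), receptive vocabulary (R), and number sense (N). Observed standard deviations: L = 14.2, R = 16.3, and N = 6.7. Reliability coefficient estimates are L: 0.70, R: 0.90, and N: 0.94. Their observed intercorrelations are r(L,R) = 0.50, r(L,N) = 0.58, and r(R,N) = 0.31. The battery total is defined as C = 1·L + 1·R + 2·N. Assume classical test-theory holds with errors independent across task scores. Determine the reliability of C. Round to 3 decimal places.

0.921

Var(C) = 14.2² + 16.3² + 2²·6.7² + 2·[14.2·16.3·0.50 + 2·14.2·6.7·0.58 + 2·16.3·6.7·0.31] = 646.89 + 587.605 = 1234.5.
Because errors are independent across components, Cov(Tᵢ,Tⱼ) = Cov(Xᵢ,Xⱼ); the off-diagonal part of the true-score variance is the same as above.
True-score variance = [14.2²·0.70 + 16.3²·0.90 + 2²·6.7²·0.94] + 587.605 = 549.055 + 587.605 = 1136.66.
Reliability = 1136.66 / 1234.5 = 0.921.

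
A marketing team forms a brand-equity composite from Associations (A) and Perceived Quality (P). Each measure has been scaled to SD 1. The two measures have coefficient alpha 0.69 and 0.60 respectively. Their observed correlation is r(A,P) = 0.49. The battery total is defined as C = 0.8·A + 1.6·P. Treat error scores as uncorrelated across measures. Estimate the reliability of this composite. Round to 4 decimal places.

0.7256

Var(C) = 0.8² + 1.6² + 2·[1.28·0.49] = 3.2 + 1.2544 = 4.4544.
Under uncorrelated errors the observed covariances equal the true-score covariances, so only the own-variance terms attenuate.
True-score variance = [0.8²·0.69 + 1.6²·0.60] + 1.2544 = 1.9776 + 1.2544 = 3.232.
Reliability = 3.232 / 4.4544 = 0.7256.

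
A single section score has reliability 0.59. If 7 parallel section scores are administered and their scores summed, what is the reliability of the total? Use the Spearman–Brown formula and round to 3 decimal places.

ρ_k = kρ / (1 + (k−1)ρ) = 7·0.59 / (1 + 6·0.59) = 4.130 / 4.540 = 0.910.

0.910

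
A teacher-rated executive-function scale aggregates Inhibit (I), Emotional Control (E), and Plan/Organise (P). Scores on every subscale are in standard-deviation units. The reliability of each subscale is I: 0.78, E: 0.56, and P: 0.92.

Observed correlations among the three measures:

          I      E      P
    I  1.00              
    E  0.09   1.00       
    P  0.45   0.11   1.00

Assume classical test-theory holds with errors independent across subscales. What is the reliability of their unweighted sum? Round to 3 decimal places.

Var(I+E+P) = 3 + 2·[0.09 + 0.45 + 0.11] = 3 + 1.3 = 4.3.
With uncorrelated errors the cross-covariances are all true-score covariance, so they carry over unchanged; only the diagonal terms shrink to ρᵢσᵢ².
True-score variance = [0.78 + 0.56 + 0.92] + 1.3 = 2.26 + 1.3 = 3.56.
Reliability = 3.56 / 4.3 = 0.828.

0.828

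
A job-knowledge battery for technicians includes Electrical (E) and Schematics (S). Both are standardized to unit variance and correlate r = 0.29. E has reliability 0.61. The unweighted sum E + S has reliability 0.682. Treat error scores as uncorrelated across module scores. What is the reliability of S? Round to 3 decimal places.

0.570

Var(E+S) = 2 + 2·0.29 = 2.580.
True-score variance = ρ_E + ρ_S + 2·0.29, so 0.682 = (0.61 + ρ_S + 0.58) / 2.580.
ρ_S = 0.682·2.580 − 0.61 − 0.58 = 0.570.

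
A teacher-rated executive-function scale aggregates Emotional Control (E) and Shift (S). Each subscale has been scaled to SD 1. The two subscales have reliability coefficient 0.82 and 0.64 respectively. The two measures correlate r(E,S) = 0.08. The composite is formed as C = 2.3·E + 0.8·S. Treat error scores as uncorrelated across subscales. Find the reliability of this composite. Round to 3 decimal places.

0.810

Var(C) = 2.3² + 0.8² + 2·[1.84·0.08] = 5.93 + 0.2944 = 6.2244.
Under uncorrelated errors the observed covariances equal the true-score covariances, so only the own-variance terms attenuate.
True-score variance = [2.3²·0.82 + 0.8²·0.64] + 0.2944 = 4.7474 + 0.2944 = 5.0418.
Reliability = 5.0418 / 6.2244 = 0.810.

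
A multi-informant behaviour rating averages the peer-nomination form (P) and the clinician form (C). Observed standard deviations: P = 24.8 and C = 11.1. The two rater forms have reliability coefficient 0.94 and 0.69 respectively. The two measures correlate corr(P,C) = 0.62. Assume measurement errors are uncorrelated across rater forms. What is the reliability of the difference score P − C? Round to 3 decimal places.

0.811

Var(P−C) = 24.8² + 11.1² − 2·24.8·11.1·0.62 = 738.25 − 341.347 = 396.903.
Under uncorrelated errors the observed covariances equal the true-score covariances, so only the own-variance terms attenuate.
True-score variance = [24.8²·0.94 + 11.1²·0.69] − 341.347 = 663.153 − 341.347 = 321.805.
Reliability = 321.805 / 396.903 = 0.811.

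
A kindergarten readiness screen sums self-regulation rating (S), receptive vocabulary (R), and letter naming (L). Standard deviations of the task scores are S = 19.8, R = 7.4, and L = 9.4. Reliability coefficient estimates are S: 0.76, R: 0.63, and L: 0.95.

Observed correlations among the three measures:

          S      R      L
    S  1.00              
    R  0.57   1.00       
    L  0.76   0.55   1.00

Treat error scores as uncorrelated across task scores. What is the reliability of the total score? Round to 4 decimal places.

0.8881

Var(S+R+L) = 19.8² + 7.4² + 9.4² + 2·[19.8·7.4·0.57 + 19.8·9.4·0.76 + 7.4·9.4·0.55] = 535.16 + 526.451 = 1061.61.
Under uncorrelated errors the observed covariances equal the true-score covariances, so only the own-variance terms attenuate.
True-score variance = [19.8²·0.76 + 7.4²·0.63 + 9.4²·0.95] + 526.451 = 416.391 + 526.451 = 942.842.
Reliability = 942.842 / 1061.61 = 0.8881.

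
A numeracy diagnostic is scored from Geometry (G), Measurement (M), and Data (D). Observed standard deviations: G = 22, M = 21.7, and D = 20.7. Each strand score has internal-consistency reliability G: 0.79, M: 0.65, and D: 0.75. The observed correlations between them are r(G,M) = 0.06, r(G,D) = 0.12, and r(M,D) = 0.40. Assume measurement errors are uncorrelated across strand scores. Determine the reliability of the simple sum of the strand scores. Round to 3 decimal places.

0.804

Var(G+M+D) = 22² + 21.7² + 20.7² + 2·[22·21.7·0.06 + 22·20.7·0.12 + 21.7·20.7·0.40] = 1383.38 + 525.936 = 1909.32.
Because errors are independent across components, Cov(Tᵢ,Tⱼ) = Cov(Xᵢ,Xⱼ); the off-diagonal part of the true-score variance is the same as above.
True-score variance = [22²·0.79 + 21.7²·0.65 + 20.7²·0.75] + 525.936 = 1009.81 + 525.936 = 1535.74.
Reliability = 1535.74 / 1909.32 = 0.804.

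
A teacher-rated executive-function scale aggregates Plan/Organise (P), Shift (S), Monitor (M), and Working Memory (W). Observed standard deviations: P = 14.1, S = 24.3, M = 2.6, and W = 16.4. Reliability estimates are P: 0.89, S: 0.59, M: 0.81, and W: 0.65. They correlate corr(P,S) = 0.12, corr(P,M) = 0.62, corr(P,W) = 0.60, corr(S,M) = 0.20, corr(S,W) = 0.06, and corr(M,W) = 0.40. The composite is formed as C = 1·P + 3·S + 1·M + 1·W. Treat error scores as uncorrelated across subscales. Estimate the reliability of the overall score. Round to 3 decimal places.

Var(C) = 14.1² + 3²·24.3² + 2.6² + 16.4² + 2·[3·14.1·24.3·0.12 + 14.1·2.6·0.62 + 14.1·16.4·0.60 + 3·24.3·2.6·0.20 + 3·24.3·16.4·0.06 + 2.6·16.4·0.40] = 5788.94 + 823.035 = 6611.98.
Because errors are independent across components, Cov(Tᵢ,Tⱼ) = Cov(Xᵢ,Xⱼ); the off-diagonal part of the true-score variance is the same as above.
True-score variance = [14.1²·0.89 + 3²·24.3²·0.59 + 2.6²·0.81 + 16.4²·0.65] + 823.035 = 3492.74 + 823.035 = 4315.78.
Reliability = 4315.78 / 6611.98 = 0.653.

0.653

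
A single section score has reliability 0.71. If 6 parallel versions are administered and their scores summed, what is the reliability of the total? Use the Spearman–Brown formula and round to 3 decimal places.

ρ_k = kρ / (1 + (k−1)ρ) = 6·0.71 / (1 + 5·0.71) = 4.260 / 4.550 = 0.936.

0.936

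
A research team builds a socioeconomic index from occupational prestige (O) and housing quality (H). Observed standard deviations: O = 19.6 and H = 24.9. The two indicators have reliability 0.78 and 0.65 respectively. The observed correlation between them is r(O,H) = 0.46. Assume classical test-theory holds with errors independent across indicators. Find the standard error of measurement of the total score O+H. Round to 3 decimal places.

Var(total) = 1004.17 + 448.997 = 1453.17.
True-score variance = 702.651 + 448.997 = 1151.65, so reliability = 0.7925.
Error variance = 1453.17 − 1151.65 = 301.519; SEM = √301.519 = 17.364.

17.364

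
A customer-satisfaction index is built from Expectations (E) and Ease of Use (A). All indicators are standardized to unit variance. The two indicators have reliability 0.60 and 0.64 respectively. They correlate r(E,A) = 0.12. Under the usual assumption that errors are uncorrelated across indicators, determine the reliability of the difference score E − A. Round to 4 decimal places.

0.5682

Var(E−A) = 1 + 1 − 2·0.12 = 2 − 0.24 = 1.76.
With uncorrelated errors the cross-covariances are all true-score covariance, so they carry over unchanged; only the diagonal terms shrink to ρᵢσᵢ².
True-score variance = [0.60 + 0.64] − 0.24 = 1.24 − 0.24 = 1.
Reliability = 1 / 1.76 = 0.5682.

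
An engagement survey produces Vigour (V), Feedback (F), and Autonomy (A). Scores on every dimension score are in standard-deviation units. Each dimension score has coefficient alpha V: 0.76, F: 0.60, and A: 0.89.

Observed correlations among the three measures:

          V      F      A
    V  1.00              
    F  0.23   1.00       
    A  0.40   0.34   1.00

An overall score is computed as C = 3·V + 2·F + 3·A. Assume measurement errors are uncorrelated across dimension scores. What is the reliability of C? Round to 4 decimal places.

Var(C) = 3² + 2² + 3² + 2·[6·0.23 + 9·0.40 + 6·0.34] = 22 + 14.04 = 36.04.
With uncorrelated errors the cross-covariances are all true-score covariance, so they carry over unchanged; only the diagonal terms shrink to ρᵢσᵢ².
True-score variance = [3²·0.76 + 2²·0.60 + 3²·0.89] + 14.04 = 17.25 + 14.04 = 31.29.
Reliability = 31.29 / 36.04 = 0.8682.

0.8682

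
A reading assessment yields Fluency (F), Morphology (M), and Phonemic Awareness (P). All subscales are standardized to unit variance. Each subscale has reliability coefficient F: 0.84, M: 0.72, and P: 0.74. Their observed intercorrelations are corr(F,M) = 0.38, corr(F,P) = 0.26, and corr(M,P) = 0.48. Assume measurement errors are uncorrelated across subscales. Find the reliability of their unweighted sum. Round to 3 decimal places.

Var(F+M+P) = 3 + 2·[0.38 + 0.26 + 0.48] = 3 + 2.24 = 5.24.
Because errors are independent across components, Cov(Tᵢ,Tⱼ) = Cov(Xᵢ,Xⱼ); the off-diagonal part of the true-score variance is the same as above.
True-score variance = [0.84 + 0.72 + 0.74] + 2.24 = 2.3 + 2.24 = 4.54.
Reliability = 4.54 / 5.24 = 0.866.

0.866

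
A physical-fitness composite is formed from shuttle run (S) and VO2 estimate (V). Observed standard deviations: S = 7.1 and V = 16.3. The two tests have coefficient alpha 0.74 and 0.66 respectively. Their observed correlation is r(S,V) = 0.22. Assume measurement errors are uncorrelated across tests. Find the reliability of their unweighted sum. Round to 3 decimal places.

0.718

Var(S+V) = 7.1² + 16.3² + 2·[7.1·16.3·0.22] = 316.1 + 50.9212 = 367.021.
Because errors are independent across components, Cov(Tᵢ,Tⱼ) = Cov(Xᵢ,Xⱼ); the off-diagonal part of the true-score variance is the same as above.
True-score variance = [7.1²·0.74 + 16.3²·0.66] + 50.9212 = 212.659 + 50.9212 = 263.58.
Reliability = 263.58 / 367.021 = 0.718.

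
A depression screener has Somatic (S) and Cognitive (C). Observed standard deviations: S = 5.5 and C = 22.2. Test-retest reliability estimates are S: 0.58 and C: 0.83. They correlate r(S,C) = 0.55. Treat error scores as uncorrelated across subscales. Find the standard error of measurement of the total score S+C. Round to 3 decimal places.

9.823

Var(total) = 523.09 + 134.31 = 657.4.
True-score variance = 426.602 + 134.31 = 560.912, so reliability = 0.8532.
Error variance = 657.4 − 560.912 = 96.4878; SEM = √96.4878 = 9.823.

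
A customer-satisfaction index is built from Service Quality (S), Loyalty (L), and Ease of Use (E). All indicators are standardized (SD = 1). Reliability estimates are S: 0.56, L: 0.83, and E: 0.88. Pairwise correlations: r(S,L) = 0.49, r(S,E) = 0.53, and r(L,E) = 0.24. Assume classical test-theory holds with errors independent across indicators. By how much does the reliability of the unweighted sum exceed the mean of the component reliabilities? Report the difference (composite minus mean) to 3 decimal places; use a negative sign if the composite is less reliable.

0.111

Var(sum) = 3 + 2.52 = 5.52; true-score variance = 2.27 + 2.52 = 4.79; composite reliability = 0.8678.
Mean component reliability = 0.7567.
Difference = 0.8678 − 0.7567 = 0.111.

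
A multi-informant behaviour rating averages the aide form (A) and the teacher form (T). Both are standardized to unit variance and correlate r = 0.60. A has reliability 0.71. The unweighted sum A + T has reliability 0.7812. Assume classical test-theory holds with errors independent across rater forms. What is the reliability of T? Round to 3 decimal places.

Var(A+T) = 2 + 2·0.60 = 3.200.
True-score variance = ρ_A + ρ_T + 2·0.60, so 0.7812 = (0.71 + ρ_T + 1.20) / 3.200.
ρ_T = 0.7812·3.200 − 0.71 − 1.20 = 0.590.

0.590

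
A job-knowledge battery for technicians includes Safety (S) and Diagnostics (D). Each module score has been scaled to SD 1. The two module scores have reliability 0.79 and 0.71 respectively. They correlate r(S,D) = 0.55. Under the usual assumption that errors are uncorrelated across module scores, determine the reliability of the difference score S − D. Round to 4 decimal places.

Var(S−D) = 1 + 1 − 2·0.55 = 2 − 1.1 = 0.9.
Because errors are independent across components, Cov(Tᵢ,Tⱼ) = Cov(Xᵢ,Xⱼ); the off-diagonal part of the true-score variance is the same as above.
True-score variance = [0.79 + 0.71] − 1.1 = 1.5 − 1.1 = 0.4.
Reliability = 0.4 / 0.9 = 0.4444.

0.4444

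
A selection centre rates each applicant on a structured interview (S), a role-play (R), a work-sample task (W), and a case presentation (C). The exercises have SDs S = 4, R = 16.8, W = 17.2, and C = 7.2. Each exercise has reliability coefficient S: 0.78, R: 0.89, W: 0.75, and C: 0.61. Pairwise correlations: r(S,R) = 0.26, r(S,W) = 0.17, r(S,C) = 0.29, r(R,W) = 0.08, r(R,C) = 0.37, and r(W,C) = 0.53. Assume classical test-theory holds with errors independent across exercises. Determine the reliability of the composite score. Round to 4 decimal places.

0.8697

Var(S+R+W+C) = 4² + 16.8² + 17.2² + 7.2² + 2·[4·16.8·0.26 + 4·17.2·0.17 + 4·7.2·0.29 + 16.8·17.2·0.08 + 16.8·7.2·0.37 + 17.2·7.2·0.53] = 645.92 + 342.054 = 987.974.
With uncorrelated errors the cross-covariances are all true-score covariance, so they carry over unchanged; only the diagonal terms shrink to ρᵢσᵢ².
True-score variance = [4²·0.78 + 16.8²·0.89 + 17.2²·0.75 + 7.2²·0.61] + 342.054 = 517.176 + 342.054 = 859.23.
Reliability = 859.23 / 987.974 = 0.8697.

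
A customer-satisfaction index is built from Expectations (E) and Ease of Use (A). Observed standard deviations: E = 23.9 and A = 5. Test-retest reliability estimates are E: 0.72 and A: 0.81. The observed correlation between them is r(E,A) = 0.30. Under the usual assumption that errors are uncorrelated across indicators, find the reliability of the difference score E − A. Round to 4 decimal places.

0.6860

Var(E−A) = 23.9² + 5² − 2·23.9·5·0.30 = 596.21 − 71.7 = 524.51.
With uncorrelated errors the cross-covariances are all true-score covariance, so they carry over unchanged; only the diagonal terms shrink to ρᵢσᵢ².
True-score variance = [23.9²·0.72 + 5²·0.81] − 71.7 = 431.521 − 71.7 = 359.821.
Reliability = 359.821 / 524.51 = 0.6860.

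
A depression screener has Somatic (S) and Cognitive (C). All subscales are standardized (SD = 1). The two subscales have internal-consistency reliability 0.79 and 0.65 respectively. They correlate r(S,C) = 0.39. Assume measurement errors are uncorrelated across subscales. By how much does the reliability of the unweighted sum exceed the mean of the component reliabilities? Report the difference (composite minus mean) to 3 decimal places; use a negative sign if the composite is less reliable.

0.079

Var(sum) = 2 + 0.78 = 2.78; true-score variance = 1.44 + 0.78 = 2.22; composite reliability = 0.7986.
Mean component reliability = 0.7200.
Difference = 0.7986 − 0.7200 = 0.079.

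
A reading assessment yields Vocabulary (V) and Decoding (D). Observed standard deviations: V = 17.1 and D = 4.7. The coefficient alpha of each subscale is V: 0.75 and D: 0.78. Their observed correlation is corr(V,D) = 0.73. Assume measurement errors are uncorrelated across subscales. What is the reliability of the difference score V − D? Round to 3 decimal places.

Var(V−D) = 17.1² + 4.7² − 2·17.1·4.7·0.73 = 314.5 − 117.34 = 197.16.
Because errors are independent across components, Cov(Tᵢ,Tⱼ) = Cov(Xᵢ,Xⱼ); the off-diagonal part of the true-score variance is the same as above.
True-score variance = [17.1²·0.75 + 4.7²·0.78] − 117.34 = 236.538 − 117.34 = 119.197.
Reliability = 119.197 / 197.16 = 0.605.

0.605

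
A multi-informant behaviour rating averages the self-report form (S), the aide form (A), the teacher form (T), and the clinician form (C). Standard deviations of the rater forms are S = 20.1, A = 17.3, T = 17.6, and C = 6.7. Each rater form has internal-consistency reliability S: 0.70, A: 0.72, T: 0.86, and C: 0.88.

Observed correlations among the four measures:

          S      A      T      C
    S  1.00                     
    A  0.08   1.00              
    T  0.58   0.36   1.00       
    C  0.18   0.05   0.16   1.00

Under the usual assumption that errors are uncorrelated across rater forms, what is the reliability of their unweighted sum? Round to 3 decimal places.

Var(S+A+T+C) = 20.1² + 17.3² + 17.6² + 6.7² + 2·[20.1·17.3·0.08 + 20.1·17.6·0.58 + 20.1·6.7·0.18 + 17.3·17.6·0.36 + 17.3·6.7·0.05 + 17.6·6.7·0.16] = 1057.95 + 783.031 = 1840.98.
Because errors are independent across components, Cov(Tᵢ,Tⱼ) = Cov(Xᵢ,Xⱼ); the off-diagonal part of the true-score variance is the same as above.
True-score variance = [20.1²·0.70 + 17.3²·0.72 + 17.6²·0.86 + 6.7²·0.88] + 783.031 = 804.193 + 783.031 = 1587.22.
Reliability = 1587.22 / 1840.98 = 0.862.

0.862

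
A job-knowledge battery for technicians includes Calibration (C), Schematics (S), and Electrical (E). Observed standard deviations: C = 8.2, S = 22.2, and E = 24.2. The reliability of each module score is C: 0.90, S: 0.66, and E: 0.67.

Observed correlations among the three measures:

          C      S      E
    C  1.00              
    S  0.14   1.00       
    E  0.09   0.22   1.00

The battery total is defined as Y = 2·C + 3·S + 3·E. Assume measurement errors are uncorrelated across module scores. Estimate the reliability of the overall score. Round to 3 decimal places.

Var(Y) = 2²·8.2² + 3²·22.2² + 3²·24.2² + 2·[6·8.2·22.2·0.14 + 6·8.2·24.2·0.09 + 9·22.2·24.2·0.22] = 9975.28 + 2647.61 = 12622.9.
Because errors are independent across components, Cov(Tᵢ,Tⱼ) = Cov(Xᵢ,Xⱼ); the off-diagonal part of the true-score variance is the same as above.
True-score variance = [2²·8.2²·0.90 + 3²·22.2²·0.66 + 3²·24.2²·0.67] + 2647.61 = 6700.94 + 2647.61 = 9348.56.
Reliability = 9348.56 / 12622.9 = 0.741.

0.741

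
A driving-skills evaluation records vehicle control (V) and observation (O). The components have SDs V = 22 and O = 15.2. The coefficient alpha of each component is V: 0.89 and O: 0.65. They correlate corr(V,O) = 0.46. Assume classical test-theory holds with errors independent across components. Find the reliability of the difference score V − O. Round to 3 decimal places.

0.671

Var(V−O) = 22² + 15.2² − 2·22·15.2·0.46 = 715.04 − 307.648 = 407.392.
Under uncorrelated errors the observed covariances equal the true-score covariances, so only the own-variance terms attenuate.
True-score variance = [22²·0.89 + 15.2²·0.65] − 307.648 = 580.936 − 307.648 = 273.288.
Reliability = 273.288 / 407.392 = 0.671.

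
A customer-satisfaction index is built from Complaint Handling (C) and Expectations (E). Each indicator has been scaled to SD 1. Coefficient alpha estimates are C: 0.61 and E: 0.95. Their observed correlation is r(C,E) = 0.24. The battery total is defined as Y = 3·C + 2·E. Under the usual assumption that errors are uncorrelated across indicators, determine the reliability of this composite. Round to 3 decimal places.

Var(Y) = 3² + 2² + 2·[6·0.24] = 13 + 2.88 = 15.88.
Under uncorrelated errors the observed covariances equal the true-score covariances, so only the own-variance terms attenuate.
True-score variance = [3²·0.61 + 2²·0.95] + 2.88 = 9.29 + 2.88 = 12.17.
Reliability = 12.17 / 15.88 = 0.766.

0.766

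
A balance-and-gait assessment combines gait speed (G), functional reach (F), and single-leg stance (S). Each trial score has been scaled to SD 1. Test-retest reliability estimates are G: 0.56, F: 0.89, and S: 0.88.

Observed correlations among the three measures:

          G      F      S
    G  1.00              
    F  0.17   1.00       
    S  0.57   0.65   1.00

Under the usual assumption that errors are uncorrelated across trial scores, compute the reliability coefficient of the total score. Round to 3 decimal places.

Var(G+F+S) = 3 + 2·[0.17 + 0.57 + 0.65] = 3 + 2.78 = 5.78.
With uncorrelated errors the cross-covariances are all true-score covariance, so they carry over unchanged; only the diagonal terms shrink to ρᵢσᵢ².
True-score variance = [0.56 + 0.89 + 0.88] + 2.78 = 2.33 + 2.78 = 5.11.
Reliability = 5.11 / 5.78 = 0.884.

0.884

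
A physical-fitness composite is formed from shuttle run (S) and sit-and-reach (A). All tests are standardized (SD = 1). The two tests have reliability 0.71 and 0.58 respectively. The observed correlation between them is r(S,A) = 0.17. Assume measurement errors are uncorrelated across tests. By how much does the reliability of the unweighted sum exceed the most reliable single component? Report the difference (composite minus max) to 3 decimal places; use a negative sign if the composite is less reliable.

Var(sum) = 2 + 0.34 = 2.34; true-score variance = 1.29 + 0.34 = 1.63; composite reliability = 0.6966.
Max component reliability = 0.7100.
Difference = 0.6966 − 0.7100 = -0.013.

-0.013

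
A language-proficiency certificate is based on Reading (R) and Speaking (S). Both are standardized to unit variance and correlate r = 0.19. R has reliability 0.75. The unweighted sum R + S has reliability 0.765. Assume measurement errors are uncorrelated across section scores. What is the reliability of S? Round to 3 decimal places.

0.691

Var(R+S) = 2 + 2·0.19 = 2.380.
True-score variance = ρ_R + ρ_S + 2·0.19, so 0.765 = (0.75 + ρ_S + 0.38) / 2.380.
ρ_S = 0.765·2.380 − 0.75 − 0.38 = 0.691.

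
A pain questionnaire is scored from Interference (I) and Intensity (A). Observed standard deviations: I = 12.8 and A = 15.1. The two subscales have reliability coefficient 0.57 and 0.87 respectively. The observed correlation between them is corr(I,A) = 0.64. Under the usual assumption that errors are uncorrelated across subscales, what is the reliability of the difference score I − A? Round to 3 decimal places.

Var(I−A) = 12.8² + 15.1² − 2·12.8·15.1·0.64 = 391.85 − 247.398 = 144.452.
Under uncorrelated errors the observed covariances equal the true-score covariances, so only the own-variance terms attenuate.
True-score variance = [12.8²·0.57 + 15.1²·0.87] − 247.398 = 291.757 − 247.398 = 44.3591.
Reliability = 44.3591 / 144.452 = 0.307.

0.307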